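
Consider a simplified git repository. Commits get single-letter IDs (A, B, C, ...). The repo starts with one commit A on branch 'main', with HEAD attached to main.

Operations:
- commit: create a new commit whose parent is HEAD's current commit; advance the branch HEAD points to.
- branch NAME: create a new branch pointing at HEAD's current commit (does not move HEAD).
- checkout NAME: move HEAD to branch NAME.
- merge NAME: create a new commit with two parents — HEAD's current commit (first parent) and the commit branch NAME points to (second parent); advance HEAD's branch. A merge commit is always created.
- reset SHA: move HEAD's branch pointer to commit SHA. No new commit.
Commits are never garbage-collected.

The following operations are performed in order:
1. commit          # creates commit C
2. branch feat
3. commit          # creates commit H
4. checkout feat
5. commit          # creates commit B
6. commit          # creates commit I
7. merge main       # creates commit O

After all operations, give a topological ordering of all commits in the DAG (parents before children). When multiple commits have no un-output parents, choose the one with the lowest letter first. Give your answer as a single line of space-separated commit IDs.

After op 1 (commit): HEAD=main@C [main=C]
After op 2 (branch): HEAD=main@C [feat=C main=C]
After op 3 (commit): HEAD=main@H [feat=C main=H]
After op 4 (checkout): HEAD=feat@C [feat=C main=H]
After op 5 (commit): HEAD=feat@B [feat=B main=H]
After op 6 (commit): HEAD=feat@I [feat=I main=H]
After op 7 (merge): HEAD=feat@O [feat=O main=H]
commit A: parents=[]
commit B: parents=['C']
commit C: parents=['A']
commit H: parents=['C']
commit I: parents=['B']
commit O: parents=['I', 'H']

Answer: A C B H I O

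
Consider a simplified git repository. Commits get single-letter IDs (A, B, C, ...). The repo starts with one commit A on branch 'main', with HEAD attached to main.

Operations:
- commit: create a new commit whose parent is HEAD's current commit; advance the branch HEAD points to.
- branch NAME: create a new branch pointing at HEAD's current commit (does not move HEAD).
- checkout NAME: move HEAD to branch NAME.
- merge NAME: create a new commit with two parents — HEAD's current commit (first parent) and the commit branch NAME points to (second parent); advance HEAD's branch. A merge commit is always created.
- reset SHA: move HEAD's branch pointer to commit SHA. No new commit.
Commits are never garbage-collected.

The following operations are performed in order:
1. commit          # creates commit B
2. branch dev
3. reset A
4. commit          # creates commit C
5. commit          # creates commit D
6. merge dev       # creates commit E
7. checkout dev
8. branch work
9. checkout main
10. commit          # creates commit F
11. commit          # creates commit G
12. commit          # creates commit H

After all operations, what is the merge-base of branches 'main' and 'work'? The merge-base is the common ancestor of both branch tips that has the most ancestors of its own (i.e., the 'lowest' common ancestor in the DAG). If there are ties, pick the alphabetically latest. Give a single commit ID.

Answer: B

Derivation:
After op 1 (commit): HEAD=main@B [main=B]
After op 2 (branch): HEAD=main@B [dev=B main=B]
After op 3 (reset): HEAD=main@A [dev=B main=A]
After op 4 (commit): HEAD=main@C [dev=B main=C]
After op 5 (commit): HEAD=main@D [dev=B main=D]
After op 6 (merge): HEAD=main@E [dev=B main=E]
After op 7 (checkout): HEAD=dev@B [dev=B main=E]
After op 8 (branch): HEAD=dev@B [dev=B main=E work=B]
After op 9 (checkout): HEAD=main@E [dev=B main=E work=B]
After op 10 (commit): HEAD=main@F [dev=B main=F work=B]
After op 11 (commit): HEAD=main@G [dev=B main=G work=B]
After op 12 (commit): HEAD=main@H [dev=B main=H work=B]
ancestors(main=H): ['A', 'B', 'C', 'D', 'E', 'F', 'G', 'H']
ancestors(work=B): ['A', 'B']
common: ['A', 'B']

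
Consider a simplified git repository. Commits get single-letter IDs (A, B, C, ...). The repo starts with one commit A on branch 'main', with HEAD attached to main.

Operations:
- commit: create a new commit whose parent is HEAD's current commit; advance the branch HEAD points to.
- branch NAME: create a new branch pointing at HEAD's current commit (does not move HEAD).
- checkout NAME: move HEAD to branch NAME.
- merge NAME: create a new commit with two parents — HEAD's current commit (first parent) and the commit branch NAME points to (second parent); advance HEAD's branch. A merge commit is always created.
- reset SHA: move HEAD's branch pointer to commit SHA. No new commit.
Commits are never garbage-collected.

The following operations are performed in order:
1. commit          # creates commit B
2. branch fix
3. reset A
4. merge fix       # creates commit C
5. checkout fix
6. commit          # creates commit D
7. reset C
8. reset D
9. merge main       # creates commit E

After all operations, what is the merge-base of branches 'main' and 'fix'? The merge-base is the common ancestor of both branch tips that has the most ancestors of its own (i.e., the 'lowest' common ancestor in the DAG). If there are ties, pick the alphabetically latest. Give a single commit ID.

After op 1 (commit): HEAD=main@B [main=B]
After op 2 (branch): HEAD=main@B [fix=B main=B]
After op 3 (reset): HEAD=main@A [fix=B main=A]
After op 4 (merge): HEAD=main@C [fix=B main=C]
After op 5 (checkout): HEAD=fix@B [fix=B main=C]
After op 6 (commit): HEAD=fix@D [fix=D main=C]
After op 7 (reset): HEAD=fix@C [fix=C main=C]
After op 8 (reset): HEAD=fix@D [fix=D main=C]
After op 9 (merge): HEAD=fix@E [fix=E main=C]
ancestors(main=C): ['A', 'B', 'C']
ancestors(fix=E): ['A', 'B', 'C', 'D', 'E']
common: ['A', 'B', 'C']

Answer: C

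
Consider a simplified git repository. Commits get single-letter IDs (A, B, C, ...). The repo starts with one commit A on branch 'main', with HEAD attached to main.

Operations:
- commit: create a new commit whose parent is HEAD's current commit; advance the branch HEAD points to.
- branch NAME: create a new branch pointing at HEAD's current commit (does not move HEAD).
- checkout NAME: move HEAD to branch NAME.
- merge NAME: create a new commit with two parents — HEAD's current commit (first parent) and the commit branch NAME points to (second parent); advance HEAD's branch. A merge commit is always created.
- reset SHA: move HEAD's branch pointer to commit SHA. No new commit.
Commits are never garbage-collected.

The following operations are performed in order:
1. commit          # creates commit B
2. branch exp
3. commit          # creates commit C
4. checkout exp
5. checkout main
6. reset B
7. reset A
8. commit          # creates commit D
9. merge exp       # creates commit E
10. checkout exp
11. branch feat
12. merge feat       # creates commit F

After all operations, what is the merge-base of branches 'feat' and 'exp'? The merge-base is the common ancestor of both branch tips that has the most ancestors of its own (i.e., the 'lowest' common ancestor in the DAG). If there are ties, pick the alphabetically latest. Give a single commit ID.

Answer: B

Derivation:
After op 1 (commit): HEAD=main@B [main=B]
After op 2 (branch): HEAD=main@B [exp=B main=B]
After op 3 (commit): HEAD=main@C [exp=B main=C]
After op 4 (checkout): HEAD=exp@B [exp=B main=C]
After op 5 (checkout): HEAD=main@C [exp=B main=C]
After op 6 (reset): HEAD=main@B [exp=B main=B]
After op 7 (reset): HEAD=main@A [exp=B main=A]
After op 8 (commit): HEAD=main@D [exp=B main=D]
After op 9 (merge): HEAD=main@E [exp=B main=E]
After op 10 (checkout): HEAD=exp@B [exp=B main=E]
After op 11 (branch): HEAD=exp@B [exp=B feat=B main=E]
After op 12 (merge): HEAD=exp@F [exp=F feat=B main=E]
ancestors(feat=B): ['A', 'B']
ancestors(exp=F): ['A', 'B', 'F']
common: ['A', 'B']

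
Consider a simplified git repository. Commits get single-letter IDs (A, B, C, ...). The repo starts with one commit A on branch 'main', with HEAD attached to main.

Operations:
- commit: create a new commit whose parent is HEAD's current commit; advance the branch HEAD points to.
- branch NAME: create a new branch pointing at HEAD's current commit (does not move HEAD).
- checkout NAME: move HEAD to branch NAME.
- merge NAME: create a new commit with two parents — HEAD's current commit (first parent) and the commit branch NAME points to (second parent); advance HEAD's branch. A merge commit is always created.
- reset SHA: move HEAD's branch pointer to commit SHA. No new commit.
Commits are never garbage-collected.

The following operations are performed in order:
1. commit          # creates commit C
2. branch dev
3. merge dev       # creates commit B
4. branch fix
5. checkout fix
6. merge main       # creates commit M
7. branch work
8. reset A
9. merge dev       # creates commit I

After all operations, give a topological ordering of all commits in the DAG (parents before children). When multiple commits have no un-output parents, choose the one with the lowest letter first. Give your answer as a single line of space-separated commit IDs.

After op 1 (commit): HEAD=main@C [main=C]
After op 2 (branch): HEAD=main@C [dev=C main=C]
After op 3 (merge): HEAD=main@B [dev=C main=B]
After op 4 (branch): HEAD=main@B [dev=C fix=B main=B]
After op 5 (checkout): HEAD=fix@B [dev=C fix=B main=B]
After op 6 (merge): HEAD=fix@M [dev=C fix=M main=B]
After op 7 (branch): HEAD=fix@M [dev=C fix=M main=B work=M]
After op 8 (reset): HEAD=fix@A [dev=C fix=A main=B work=M]
After op 9 (merge): HEAD=fix@I [dev=C fix=I main=B work=M]
commit A: parents=[]
commit B: parents=['C', 'C']
commit C: parents=['A']
commit I: parents=['A', 'C']
commit M: parents=['B', 'B']

Answer: A C B I M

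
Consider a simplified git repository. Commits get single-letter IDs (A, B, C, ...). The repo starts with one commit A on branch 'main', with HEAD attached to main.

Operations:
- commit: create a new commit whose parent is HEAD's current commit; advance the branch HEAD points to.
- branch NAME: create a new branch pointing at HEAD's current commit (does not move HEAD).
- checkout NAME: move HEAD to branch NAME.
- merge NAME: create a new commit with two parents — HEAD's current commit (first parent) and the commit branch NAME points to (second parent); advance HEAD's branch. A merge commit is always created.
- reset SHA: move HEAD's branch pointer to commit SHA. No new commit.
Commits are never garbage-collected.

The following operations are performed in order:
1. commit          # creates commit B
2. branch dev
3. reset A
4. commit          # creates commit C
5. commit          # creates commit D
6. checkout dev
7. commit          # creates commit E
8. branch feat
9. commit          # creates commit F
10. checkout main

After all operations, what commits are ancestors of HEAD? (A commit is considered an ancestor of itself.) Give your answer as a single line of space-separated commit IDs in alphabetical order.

Answer: A C D

Derivation:
After op 1 (commit): HEAD=main@B [main=B]
After op 2 (branch): HEAD=main@B [dev=B main=B]
After op 3 (reset): HEAD=main@A [dev=B main=A]
After op 4 (commit): HEAD=main@C [dev=B main=C]
After op 5 (commit): HEAD=main@D [dev=B main=D]
After op 6 (checkout): HEAD=dev@B [dev=B main=D]
After op 7 (commit): HEAD=dev@E [dev=E main=D]
After op 8 (branch): HEAD=dev@E [dev=E feat=E main=D]
After op 9 (commit): HEAD=dev@F [dev=F feat=E main=D]
After op 10 (checkout): HEAD=main@D [dev=F feat=E main=D]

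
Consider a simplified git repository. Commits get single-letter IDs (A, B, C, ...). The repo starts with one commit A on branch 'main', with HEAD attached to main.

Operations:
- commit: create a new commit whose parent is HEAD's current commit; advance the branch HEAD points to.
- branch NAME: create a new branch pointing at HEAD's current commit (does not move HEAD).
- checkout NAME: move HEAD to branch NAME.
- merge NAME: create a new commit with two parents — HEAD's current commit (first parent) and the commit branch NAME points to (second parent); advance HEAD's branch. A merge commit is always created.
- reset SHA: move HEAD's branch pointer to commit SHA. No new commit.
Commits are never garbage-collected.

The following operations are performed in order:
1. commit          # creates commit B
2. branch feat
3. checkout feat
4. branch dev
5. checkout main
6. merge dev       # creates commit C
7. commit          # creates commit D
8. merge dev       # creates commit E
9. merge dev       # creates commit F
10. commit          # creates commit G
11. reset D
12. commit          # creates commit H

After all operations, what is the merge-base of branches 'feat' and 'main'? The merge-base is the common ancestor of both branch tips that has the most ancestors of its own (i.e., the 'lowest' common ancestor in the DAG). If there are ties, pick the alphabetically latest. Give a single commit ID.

Answer: B

Derivation:
After op 1 (commit): HEAD=main@B [main=B]
After op 2 (branch): HEAD=main@B [feat=B main=B]
After op 3 (checkout): HEAD=feat@B [feat=B main=B]
After op 4 (branch): HEAD=feat@B [dev=B feat=B main=B]
After op 5 (checkout): HEAD=main@B [dev=B feat=B main=B]
After op 6 (merge): HEAD=main@C [dev=B feat=B main=C]
After op 7 (commit): HEAD=main@D [dev=B feat=B main=D]
After op 8 (merge): HEAD=main@E [dev=B feat=B main=E]
After op 9 (merge): HEAD=main@F [dev=B feat=B main=F]
After op 10 (commit): HEAD=main@G [dev=B feat=B main=G]
After op 11 (reset): HEAD=main@D [dev=B feat=B main=D]
After op 12 (commit): HEAD=main@H [dev=B feat=B main=H]
ancestors(feat=B): ['A', 'B']
ancestors(main=H): ['A', 'B', 'C', 'D', 'H']
common: ['A', 'B']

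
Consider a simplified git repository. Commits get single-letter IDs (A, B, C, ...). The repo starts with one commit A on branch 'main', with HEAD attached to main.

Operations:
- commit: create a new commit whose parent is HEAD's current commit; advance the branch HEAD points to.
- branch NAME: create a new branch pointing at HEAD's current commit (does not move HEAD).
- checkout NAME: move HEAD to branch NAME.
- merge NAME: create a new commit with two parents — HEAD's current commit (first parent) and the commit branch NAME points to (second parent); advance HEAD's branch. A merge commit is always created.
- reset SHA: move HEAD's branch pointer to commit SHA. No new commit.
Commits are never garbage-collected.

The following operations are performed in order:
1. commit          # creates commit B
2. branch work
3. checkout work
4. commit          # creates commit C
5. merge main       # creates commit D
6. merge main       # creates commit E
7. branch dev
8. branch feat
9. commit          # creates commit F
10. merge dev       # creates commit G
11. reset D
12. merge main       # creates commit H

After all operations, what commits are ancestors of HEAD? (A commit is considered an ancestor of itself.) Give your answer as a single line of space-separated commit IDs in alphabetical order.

Answer: A B C D H

Derivation:
After op 1 (commit): HEAD=main@B [main=B]
After op 2 (branch): HEAD=main@B [main=B work=B]
After op 3 (checkout): HEAD=work@B [main=B work=B]
After op 4 (commit): HEAD=work@C [main=B work=C]
After op 5 (merge): HEAD=work@D [main=B work=D]
After op 6 (merge): HEAD=work@E [main=B work=E]
After op 7 (branch): HEAD=work@E [dev=E main=B work=E]
After op 8 (branch): HEAD=work@E [dev=E feat=E main=B work=E]
After op 9 (commit): HEAD=work@F [dev=E feat=E main=B work=F]
After op 10 (merge): HEAD=work@G [dev=E feat=E main=B work=G]
After op 11 (reset): HEAD=work@D [dev=E feat=E main=B work=D]
After op 12 (merge): HEAD=work@H [dev=E feat=E main=B work=H]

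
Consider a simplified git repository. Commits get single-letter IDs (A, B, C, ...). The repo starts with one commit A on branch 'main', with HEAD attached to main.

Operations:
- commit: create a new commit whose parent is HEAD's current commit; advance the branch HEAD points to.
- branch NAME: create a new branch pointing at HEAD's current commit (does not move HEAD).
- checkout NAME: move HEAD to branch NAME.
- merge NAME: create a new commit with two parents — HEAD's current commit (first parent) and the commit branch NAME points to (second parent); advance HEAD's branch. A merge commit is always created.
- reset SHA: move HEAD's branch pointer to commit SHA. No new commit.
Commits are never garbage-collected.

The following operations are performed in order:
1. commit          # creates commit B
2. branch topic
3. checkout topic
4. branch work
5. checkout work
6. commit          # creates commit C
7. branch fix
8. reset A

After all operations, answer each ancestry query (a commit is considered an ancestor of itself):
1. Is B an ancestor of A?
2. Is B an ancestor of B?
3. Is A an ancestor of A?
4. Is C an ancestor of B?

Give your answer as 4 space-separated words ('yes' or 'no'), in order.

After op 1 (commit): HEAD=main@B [main=B]
After op 2 (branch): HEAD=main@B [main=B topic=B]
After op 3 (checkout): HEAD=topic@B [main=B topic=B]
After op 4 (branch): HEAD=topic@B [main=B topic=B work=B]
After op 5 (checkout): HEAD=work@B [main=B topic=B work=B]
After op 6 (commit): HEAD=work@C [main=B topic=B work=C]
After op 7 (branch): HEAD=work@C [fix=C main=B topic=B work=C]
After op 8 (reset): HEAD=work@A [fix=C main=B topic=B work=A]
ancestors(A) = {A}; B in? no
ancestors(B) = {A,B}; B in? yes
ancestors(A) = {A}; A in? yes
ancestors(B) = {A,B}; C in? no

Answer: no yes yes no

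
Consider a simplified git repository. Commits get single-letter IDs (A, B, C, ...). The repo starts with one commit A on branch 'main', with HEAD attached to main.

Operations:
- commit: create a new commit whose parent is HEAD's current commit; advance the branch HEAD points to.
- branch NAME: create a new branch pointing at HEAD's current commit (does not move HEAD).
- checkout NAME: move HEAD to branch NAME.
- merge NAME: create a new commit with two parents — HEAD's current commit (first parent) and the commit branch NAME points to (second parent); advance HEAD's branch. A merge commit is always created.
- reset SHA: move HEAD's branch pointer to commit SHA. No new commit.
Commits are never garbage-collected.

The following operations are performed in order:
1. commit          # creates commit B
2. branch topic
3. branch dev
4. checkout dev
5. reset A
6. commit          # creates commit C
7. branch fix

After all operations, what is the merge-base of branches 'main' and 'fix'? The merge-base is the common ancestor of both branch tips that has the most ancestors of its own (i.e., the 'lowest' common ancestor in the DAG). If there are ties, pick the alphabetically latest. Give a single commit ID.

Answer: A

Derivation:
After op 1 (commit): HEAD=main@B [main=B]
After op 2 (branch): HEAD=main@B [main=B topic=B]
After op 3 (branch): HEAD=main@B [dev=B main=B topic=B]
After op 4 (checkout): HEAD=dev@B [dev=B main=B topic=B]
After op 5 (reset): HEAD=dev@A [dev=A main=B topic=B]
After op 6 (commit): HEAD=dev@C [dev=C main=B topic=B]
After op 7 (branch): HEAD=dev@C [dev=C fix=C main=B topic=B]
ancestors(main=B): ['A', 'B']
ancestors(fix=C): ['A', 'C']
common: ['A']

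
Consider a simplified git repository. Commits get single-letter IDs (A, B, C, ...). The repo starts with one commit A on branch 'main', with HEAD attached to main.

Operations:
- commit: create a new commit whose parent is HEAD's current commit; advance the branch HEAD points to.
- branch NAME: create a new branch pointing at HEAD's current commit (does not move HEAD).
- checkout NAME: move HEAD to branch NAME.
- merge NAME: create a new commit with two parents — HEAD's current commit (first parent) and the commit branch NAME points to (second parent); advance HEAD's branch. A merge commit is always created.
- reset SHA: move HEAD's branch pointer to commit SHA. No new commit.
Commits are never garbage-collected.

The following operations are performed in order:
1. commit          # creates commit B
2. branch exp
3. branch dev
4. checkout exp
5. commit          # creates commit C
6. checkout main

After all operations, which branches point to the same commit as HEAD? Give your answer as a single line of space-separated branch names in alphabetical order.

After op 1 (commit): HEAD=main@B [main=B]
After op 2 (branch): HEAD=main@B [exp=B main=B]
After op 3 (branch): HEAD=main@B [dev=B exp=B main=B]
After op 4 (checkout): HEAD=exp@B [dev=B exp=B main=B]
After op 5 (commit): HEAD=exp@C [dev=B exp=C main=B]
After op 6 (checkout): HEAD=main@B [dev=B exp=C main=B]

Answer: dev main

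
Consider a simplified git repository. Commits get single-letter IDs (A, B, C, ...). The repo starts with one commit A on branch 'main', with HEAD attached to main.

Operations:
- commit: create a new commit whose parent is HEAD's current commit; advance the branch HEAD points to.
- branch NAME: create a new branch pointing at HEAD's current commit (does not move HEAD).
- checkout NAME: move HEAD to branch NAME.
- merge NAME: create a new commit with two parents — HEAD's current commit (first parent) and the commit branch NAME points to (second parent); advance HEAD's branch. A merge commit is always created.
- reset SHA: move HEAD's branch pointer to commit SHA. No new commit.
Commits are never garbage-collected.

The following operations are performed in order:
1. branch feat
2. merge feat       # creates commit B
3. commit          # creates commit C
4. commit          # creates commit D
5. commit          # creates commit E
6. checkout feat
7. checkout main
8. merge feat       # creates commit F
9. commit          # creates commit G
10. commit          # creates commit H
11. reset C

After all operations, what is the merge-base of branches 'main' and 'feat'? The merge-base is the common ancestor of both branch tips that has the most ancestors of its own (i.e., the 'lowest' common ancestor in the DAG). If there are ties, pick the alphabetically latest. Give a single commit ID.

Answer: A

Derivation:
After op 1 (branch): HEAD=main@A [feat=A main=A]
After op 2 (merge): HEAD=main@B [feat=A main=B]
After op 3 (commit): HEAD=main@C [feat=A main=C]
After op 4 (commit): HEAD=main@D [feat=A main=D]
After op 5 (commit): HEAD=main@E [feat=A main=E]
After op 6 (checkout): HEAD=feat@A [feat=A main=E]
After op 7 (checkout): HEAD=main@E [feat=A main=E]
After op 8 (merge): HEAD=main@F [feat=A main=F]
After op 9 (commit): HEAD=main@G [feat=A main=G]
After op 10 (commit): HEAD=main@H [feat=A main=H]
After op 11 (reset): HEAD=main@C [feat=A main=C]
ancestors(main=C): ['A', 'B', 'C']
ancestors(feat=A): ['A']
common: ['A']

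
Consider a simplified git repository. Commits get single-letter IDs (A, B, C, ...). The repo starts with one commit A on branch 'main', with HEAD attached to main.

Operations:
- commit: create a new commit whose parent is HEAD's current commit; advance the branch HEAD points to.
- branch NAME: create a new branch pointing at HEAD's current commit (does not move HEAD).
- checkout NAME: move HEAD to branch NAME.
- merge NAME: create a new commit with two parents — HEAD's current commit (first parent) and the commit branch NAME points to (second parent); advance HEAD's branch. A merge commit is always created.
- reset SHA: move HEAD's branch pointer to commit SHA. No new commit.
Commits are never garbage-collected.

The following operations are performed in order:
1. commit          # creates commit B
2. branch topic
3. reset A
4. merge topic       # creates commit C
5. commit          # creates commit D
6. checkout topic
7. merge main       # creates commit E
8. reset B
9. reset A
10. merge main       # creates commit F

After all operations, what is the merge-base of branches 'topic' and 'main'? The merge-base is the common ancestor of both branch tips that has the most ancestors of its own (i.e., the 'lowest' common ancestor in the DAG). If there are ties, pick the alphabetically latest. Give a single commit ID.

Answer: D

Derivation:
After op 1 (commit): HEAD=main@B [main=B]
After op 2 (branch): HEAD=main@B [main=B topic=B]
After op 3 (reset): HEAD=main@A [main=A topic=B]
After op 4 (merge): HEAD=main@C [main=C topic=B]
After op 5 (commit): HEAD=main@D [main=D topic=B]
After op 6 (checkout): HEAD=topic@B [main=D topic=B]
After op 7 (merge): HEAD=topic@E [main=D topic=E]
After op 8 (reset): HEAD=topic@B [main=D topic=B]
After op 9 (reset): HEAD=topic@A [main=D topic=A]
After op 10 (merge): HEAD=topic@F [main=D topic=F]
ancestors(topic=F): ['A', 'B', 'C', 'D', 'F']
ancestors(main=D): ['A', 'B', 'C', 'D']
common: ['A', 'B', 'C', 'D']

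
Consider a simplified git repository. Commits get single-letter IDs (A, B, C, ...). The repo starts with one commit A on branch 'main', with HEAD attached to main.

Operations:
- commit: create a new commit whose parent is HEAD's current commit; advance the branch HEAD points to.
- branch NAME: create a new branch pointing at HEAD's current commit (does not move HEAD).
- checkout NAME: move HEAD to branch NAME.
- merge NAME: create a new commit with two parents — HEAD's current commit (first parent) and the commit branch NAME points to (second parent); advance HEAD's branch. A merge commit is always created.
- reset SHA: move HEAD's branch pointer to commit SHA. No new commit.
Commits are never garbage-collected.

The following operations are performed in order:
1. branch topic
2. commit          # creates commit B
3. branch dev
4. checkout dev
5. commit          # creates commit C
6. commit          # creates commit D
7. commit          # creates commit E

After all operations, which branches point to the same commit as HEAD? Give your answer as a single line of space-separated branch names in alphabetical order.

After op 1 (branch): HEAD=main@A [main=A topic=A]
After op 2 (commit): HEAD=main@B [main=B topic=A]
After op 3 (branch): HEAD=main@B [dev=B main=B topic=A]
After op 4 (checkout): HEAD=dev@B [dev=B main=B topic=A]
After op 5 (commit): HEAD=dev@C [dev=C main=B topic=A]
After op 6 (commit): HEAD=dev@D [dev=D main=B topic=A]
After op 7 (commit): HEAD=dev@E [dev=E main=B topic=A]

Answer: dev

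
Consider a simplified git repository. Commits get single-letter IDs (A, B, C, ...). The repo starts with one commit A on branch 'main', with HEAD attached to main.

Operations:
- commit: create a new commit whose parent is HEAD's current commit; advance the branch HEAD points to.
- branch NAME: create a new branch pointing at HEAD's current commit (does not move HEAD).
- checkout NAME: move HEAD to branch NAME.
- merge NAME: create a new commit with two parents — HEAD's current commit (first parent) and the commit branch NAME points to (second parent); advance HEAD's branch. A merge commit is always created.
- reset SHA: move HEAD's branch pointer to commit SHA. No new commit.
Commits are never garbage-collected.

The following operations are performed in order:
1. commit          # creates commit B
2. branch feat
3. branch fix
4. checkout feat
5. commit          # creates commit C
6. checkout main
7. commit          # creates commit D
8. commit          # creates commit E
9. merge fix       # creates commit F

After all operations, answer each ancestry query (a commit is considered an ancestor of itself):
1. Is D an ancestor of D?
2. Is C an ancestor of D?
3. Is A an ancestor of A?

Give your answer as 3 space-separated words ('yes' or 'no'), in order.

Answer: yes no yes

Derivation:
After op 1 (commit): HEAD=main@B [main=B]
After op 2 (branch): HEAD=main@B [feat=B main=B]
After op 3 (branch): HEAD=main@B [feat=B fix=B main=B]
After op 4 (checkout): HEAD=feat@B [feat=B fix=B main=B]
After op 5 (commit): HEAD=feat@C [feat=C fix=B main=B]
After op 6 (checkout): HEAD=main@B [feat=C fix=B main=B]
After op 7 (commit): HEAD=main@D [feat=C fix=B main=D]
After op 8 (commit): HEAD=main@E [feat=C fix=B main=E]
After op 9 (merge): HEAD=main@F [feat=C fix=B main=F]
ancestors(D) = {A,B,D}; D in? yes
ancestors(D) = {A,B,D}; C in? no
ancestors(A) = {A}; A in? yes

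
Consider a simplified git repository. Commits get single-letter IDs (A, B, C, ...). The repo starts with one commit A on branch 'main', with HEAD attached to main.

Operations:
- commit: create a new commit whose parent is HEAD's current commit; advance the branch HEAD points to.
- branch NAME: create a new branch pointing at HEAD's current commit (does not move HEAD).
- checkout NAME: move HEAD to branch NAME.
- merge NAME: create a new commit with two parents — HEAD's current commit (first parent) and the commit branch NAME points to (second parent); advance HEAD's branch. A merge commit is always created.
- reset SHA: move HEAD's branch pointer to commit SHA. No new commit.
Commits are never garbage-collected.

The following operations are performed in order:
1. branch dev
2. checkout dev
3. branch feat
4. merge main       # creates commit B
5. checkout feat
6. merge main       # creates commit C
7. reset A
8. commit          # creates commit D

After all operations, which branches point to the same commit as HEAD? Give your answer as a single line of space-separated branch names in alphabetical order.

After op 1 (branch): HEAD=main@A [dev=A main=A]
After op 2 (checkout): HEAD=dev@A [dev=A main=A]
After op 3 (branch): HEAD=dev@A [dev=A feat=A main=A]
After op 4 (merge): HEAD=dev@B [dev=B feat=A main=A]
After op 5 (checkout): HEAD=feat@A [dev=B feat=A main=A]
After op 6 (merge): HEAD=feat@C [dev=B feat=C main=A]
After op 7 (reset): HEAD=feat@A [dev=B feat=A main=A]
After op 8 (commit): HEAD=feat@D [dev=B feat=D main=A]

Answer: feat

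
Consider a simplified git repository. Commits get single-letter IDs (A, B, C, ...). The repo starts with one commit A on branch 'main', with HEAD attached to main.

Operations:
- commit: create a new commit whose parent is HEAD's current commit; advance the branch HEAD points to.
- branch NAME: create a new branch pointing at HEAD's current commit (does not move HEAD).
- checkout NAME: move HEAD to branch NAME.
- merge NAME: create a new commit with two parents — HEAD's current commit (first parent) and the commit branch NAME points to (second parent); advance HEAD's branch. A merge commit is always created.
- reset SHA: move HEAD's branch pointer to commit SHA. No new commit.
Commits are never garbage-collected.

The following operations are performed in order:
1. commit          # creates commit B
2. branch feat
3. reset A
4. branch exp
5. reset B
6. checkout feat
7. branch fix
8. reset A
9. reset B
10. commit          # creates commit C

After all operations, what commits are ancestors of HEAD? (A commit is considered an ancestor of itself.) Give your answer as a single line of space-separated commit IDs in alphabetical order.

After op 1 (commit): HEAD=main@B [main=B]
After op 2 (branch): HEAD=main@B [feat=B main=B]
After op 3 (reset): HEAD=main@A [feat=B main=A]
After op 4 (branch): HEAD=main@A [exp=A feat=B main=A]
After op 5 (reset): HEAD=main@B [exp=A feat=B main=B]
After op 6 (checkout): HEAD=feat@B [exp=A feat=B main=B]
After op 7 (branch): HEAD=feat@B [exp=A feat=B fix=B main=B]
After op 8 (reset): HEAD=feat@A [exp=A feat=A fix=B main=B]
After op 9 (reset): HEAD=feat@B [exp=A feat=B fix=B main=B]
After op 10 (commit): HEAD=feat@C [exp=A feat=C fix=B main=B]

Answer: A B C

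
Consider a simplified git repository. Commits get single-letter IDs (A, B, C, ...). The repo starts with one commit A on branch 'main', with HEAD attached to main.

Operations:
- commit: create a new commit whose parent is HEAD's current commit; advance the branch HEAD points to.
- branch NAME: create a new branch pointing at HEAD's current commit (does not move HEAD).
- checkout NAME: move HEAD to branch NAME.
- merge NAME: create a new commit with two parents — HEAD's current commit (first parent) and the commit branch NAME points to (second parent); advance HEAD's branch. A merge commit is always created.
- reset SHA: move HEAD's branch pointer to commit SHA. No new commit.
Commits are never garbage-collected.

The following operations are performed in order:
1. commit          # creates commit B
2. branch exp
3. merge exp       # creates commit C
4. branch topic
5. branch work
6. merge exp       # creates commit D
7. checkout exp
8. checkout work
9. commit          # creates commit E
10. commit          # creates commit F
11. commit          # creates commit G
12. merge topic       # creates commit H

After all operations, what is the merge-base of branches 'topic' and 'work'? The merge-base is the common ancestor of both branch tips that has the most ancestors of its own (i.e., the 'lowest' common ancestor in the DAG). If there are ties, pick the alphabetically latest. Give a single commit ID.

Answer: C

Derivation:
After op 1 (commit): HEAD=main@B [main=B]
After op 2 (branch): HEAD=main@B [exp=B main=B]
After op 3 (merge): HEAD=main@C [exp=B main=C]
After op 4 (branch): HEAD=main@C [exp=B main=C topic=C]
After op 5 (branch): HEAD=main@C [exp=B main=C topic=C work=C]
After op 6 (merge): HEAD=main@D [exp=B main=D topic=C work=C]
After op 7 (checkout): HEAD=exp@B [exp=B main=D topic=C work=C]
After op 8 (checkout): HEAD=work@C [exp=B main=D topic=C work=C]
After op 9 (commit): HEAD=work@E [exp=B main=D topic=C work=E]
After op 10 (commit): HEAD=work@F [exp=B main=D topic=C work=F]
After op 11 (commit): HEAD=work@G [exp=B main=D topic=C work=G]
After op 12 (merge): HEAD=work@H [exp=B main=D topic=C work=H]
ancestors(topic=C): ['A', 'B', 'C']
ancestors(work=H): ['A', 'B', 'C', 'E', 'F', 'G', 'H']
common: ['A', 'B', 'C']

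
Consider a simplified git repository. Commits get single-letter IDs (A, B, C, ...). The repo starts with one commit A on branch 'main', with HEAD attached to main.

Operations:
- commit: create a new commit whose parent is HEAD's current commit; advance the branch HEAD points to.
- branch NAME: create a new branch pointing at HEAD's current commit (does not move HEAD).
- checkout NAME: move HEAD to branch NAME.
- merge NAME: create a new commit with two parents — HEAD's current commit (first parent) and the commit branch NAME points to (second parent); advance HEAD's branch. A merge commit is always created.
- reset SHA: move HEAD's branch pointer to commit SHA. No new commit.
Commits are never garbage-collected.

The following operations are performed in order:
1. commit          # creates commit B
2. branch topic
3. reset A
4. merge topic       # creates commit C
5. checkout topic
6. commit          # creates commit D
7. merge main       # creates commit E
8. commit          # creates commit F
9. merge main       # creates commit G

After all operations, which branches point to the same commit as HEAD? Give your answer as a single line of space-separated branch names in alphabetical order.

After op 1 (commit): HEAD=main@B [main=B]
After op 2 (branch): HEAD=main@B [main=B topic=B]
After op 3 (reset): HEAD=main@A [main=A topic=B]
After op 4 (merge): HEAD=main@C [main=C topic=B]
After op 5 (checkout): HEAD=topic@B [main=C topic=B]
After op 6 (commit): HEAD=topic@D [main=C topic=D]
After op 7 (merge): HEAD=topic@E [main=C topic=E]
After op 8 (commit): HEAD=topic@F [main=C topic=F]
After op 9 (merge): HEAD=topic@G [main=C topic=G]

Answer: topic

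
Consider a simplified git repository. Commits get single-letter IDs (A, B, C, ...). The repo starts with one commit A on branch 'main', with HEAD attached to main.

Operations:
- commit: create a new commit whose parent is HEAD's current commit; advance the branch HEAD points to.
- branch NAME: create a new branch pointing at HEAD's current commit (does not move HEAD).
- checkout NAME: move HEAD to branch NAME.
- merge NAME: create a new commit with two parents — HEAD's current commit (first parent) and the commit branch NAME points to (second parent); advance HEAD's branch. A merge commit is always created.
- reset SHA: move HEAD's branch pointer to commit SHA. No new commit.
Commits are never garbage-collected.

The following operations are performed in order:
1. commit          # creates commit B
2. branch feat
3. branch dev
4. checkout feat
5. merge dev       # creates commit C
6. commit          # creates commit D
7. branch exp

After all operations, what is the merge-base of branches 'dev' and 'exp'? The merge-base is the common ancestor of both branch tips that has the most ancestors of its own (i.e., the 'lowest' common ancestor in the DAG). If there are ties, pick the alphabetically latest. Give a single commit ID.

After op 1 (commit): HEAD=main@B [main=B]
After op 2 (branch): HEAD=main@B [feat=B main=B]
After op 3 (branch): HEAD=main@B [dev=B feat=B main=B]
After op 4 (checkout): HEAD=feat@B [dev=B feat=B main=B]
After op 5 (merge): HEAD=feat@C [dev=B feat=C main=B]
After op 6 (commit): HEAD=feat@D [dev=B feat=D main=B]
After op 7 (branch): HEAD=feat@D [dev=B exp=D feat=D main=B]
ancestors(dev=B): ['A', 'B']
ancestors(exp=D): ['A', 'B', 'C', 'D']
common: ['A', 'B']

Answer: B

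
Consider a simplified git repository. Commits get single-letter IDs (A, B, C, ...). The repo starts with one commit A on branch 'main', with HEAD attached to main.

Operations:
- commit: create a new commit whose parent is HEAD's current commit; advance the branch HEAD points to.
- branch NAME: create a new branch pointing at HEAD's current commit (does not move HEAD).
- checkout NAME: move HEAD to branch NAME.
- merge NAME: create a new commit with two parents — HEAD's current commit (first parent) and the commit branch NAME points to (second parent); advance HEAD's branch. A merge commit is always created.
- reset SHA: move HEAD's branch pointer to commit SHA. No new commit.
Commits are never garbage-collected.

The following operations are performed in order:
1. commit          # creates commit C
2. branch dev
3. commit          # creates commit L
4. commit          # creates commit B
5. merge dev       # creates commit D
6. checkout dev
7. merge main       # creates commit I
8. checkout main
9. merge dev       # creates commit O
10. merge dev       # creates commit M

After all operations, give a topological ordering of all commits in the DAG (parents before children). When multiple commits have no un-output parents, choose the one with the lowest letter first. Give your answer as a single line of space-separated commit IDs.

Answer: A C L B D I O M

Derivation:
After op 1 (commit): HEAD=main@C [main=C]
After op 2 (branch): HEAD=main@C [dev=C main=C]
After op 3 (commit): HEAD=main@L [dev=C main=L]
After op 4 (commit): HEAD=main@B [dev=C main=B]
After op 5 (merge): HEAD=main@D [dev=C main=D]
After op 6 (checkout): HEAD=dev@C [dev=C main=D]
After op 7 (merge): HEAD=dev@I [dev=I main=D]
After op 8 (checkout): HEAD=main@D [dev=I main=D]
After op 9 (merge): HEAD=main@O [dev=I main=O]
After op 10 (merge): HEAD=main@M [dev=I main=M]
commit A: parents=[]
commit B: parents=['L']
commit C: parents=['A']
commit D: parents=['B', 'C']
commit I: parents=['C', 'D']
commit L: parents=['C']
commit M: parents=['O', 'I']
commit O: parents=['D', 'I']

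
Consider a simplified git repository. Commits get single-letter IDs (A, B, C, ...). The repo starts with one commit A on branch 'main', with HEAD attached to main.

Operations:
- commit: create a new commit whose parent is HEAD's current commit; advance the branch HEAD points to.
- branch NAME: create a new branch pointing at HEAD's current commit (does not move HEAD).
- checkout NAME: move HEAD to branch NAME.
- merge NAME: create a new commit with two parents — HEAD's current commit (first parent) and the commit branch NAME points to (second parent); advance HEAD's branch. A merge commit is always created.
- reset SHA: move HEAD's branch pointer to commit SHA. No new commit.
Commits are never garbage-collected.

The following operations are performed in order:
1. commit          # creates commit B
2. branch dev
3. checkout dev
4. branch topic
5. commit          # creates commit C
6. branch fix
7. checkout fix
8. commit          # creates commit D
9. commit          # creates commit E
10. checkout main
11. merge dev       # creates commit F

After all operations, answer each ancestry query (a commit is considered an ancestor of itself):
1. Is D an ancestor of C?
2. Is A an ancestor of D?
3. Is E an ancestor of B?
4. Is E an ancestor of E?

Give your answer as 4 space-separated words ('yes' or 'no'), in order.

After op 1 (commit): HEAD=main@B [main=B]
After op 2 (branch): HEAD=main@B [dev=B main=B]
After op 3 (checkout): HEAD=dev@B [dev=B main=B]
After op 4 (branch): HEAD=dev@B [dev=B main=B topic=B]
After op 5 (commit): HEAD=dev@C [dev=C main=B topic=B]
After op 6 (branch): HEAD=dev@C [dev=C fix=C main=B topic=B]
After op 7 (checkout): HEAD=fix@C [dev=C fix=C main=B topic=B]
After op 8 (commit): HEAD=fix@D [dev=C fix=D main=B topic=B]
After op 9 (commit): HEAD=fix@E [dev=C fix=E main=B topic=B]
After op 10 (checkout): HEAD=main@B [dev=C fix=E main=B topic=B]
After op 11 (merge): HEAD=main@F [dev=C fix=E main=F topic=B]
ancestors(C) = {A,B,C}; D in? no
ancestors(D) = {A,B,C,D}; A in? yes
ancestors(B) = {A,B}; E in? no
ancestors(E) = {A,B,C,D,E}; E in? yes

Answer: no yes no yes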